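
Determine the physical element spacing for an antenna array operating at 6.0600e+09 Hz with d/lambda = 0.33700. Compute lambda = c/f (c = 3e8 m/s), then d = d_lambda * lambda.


lambda = c / f = 3.0000e+08 / 6.0600e+09 = 0.04950495 m
d = 0.33700 * 0.04950495 = 0.01668 m

0.01668 m


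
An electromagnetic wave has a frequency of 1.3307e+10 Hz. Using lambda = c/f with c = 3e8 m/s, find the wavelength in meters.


lambda = c / f = 3.0000e+08 / 1.3307e+10 = 0.02254 m

0.02254 m


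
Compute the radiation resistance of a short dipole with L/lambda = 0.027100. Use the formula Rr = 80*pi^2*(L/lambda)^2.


Rr = 80 * pi^2 * (0.027100)^2 = 80 * 9.869604 * 7.344100e-04 = 0.5799 ohm

0.5799 ohm


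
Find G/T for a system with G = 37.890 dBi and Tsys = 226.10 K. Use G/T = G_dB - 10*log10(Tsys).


G/T = 37.890 - 10*log10(226.10) = 37.890 - 23.54301 = 14.35 dB/K

14.35 dB/K


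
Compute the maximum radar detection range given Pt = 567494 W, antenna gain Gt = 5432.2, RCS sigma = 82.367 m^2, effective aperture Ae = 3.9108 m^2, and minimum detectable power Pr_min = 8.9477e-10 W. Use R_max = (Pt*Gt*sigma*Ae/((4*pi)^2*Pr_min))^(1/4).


R^4 = 567494*5432.2*82.367*3.9108 / ((4*pi)^2 * 8.9477e-10) = 7.027886e+18
R_max = 7.027886e+18^0.25 = 51488 m

51488 m


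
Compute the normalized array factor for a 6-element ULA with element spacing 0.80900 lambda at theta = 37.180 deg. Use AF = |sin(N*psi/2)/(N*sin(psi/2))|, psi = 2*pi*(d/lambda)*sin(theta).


psi = 2*pi*0.80900*sin(37.180 deg) = 3.071822 rad
AF = |sin(6*3.071822/2) / (6*sin(3.071822/2))| = 0.03465

0.03465


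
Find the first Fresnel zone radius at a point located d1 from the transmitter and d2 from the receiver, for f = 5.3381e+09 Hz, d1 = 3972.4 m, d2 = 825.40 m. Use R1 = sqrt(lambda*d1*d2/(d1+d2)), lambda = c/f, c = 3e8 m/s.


lambda = c / f = 3.0000e+08 / 5.3381e+09 = 0.05619977 m
R1 = sqrt(0.05619977 * 3972.4 * 825.40 / (3972.4 + 825.40)) = 6.197 m

6.197 m


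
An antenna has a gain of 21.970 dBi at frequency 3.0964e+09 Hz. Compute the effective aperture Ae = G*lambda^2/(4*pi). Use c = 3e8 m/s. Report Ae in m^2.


lambda = c / f = 3.0000e+08 / 3.0964e+09 = 0.09688671 m
G_linear = 10^(21.970/10) = 157.3983
Ae = G_linear * lambda^2 / (4*pi) = 157.3983 * 0.09688671^2 / (4*pi) = 0.1176 m^2

0.1176 m^2


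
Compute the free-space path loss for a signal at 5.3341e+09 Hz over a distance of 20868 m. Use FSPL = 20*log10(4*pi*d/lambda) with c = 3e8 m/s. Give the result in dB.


lambda = c / f = 3.0000e+08 / 5.3341e+09 = 0.05624192 m
FSPL = 20 * log10(4*pi*20868/0.05624192) = 133.4 dB

133.4 dB


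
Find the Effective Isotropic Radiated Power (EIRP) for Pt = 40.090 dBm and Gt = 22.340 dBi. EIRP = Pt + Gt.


EIRP = Pt + Gt = 40.090 + 22.340 = 62.43 dBm

62.43 dBm


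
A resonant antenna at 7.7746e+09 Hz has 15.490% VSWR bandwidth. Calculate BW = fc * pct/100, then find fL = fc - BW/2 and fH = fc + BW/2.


BW = 7.7746e+09 * 15.490/100 = 1.204286e+09 Hz
fL = 7.7746e+09 - 1.204286e+09/2 = 7.172e+09 Hz
fH = 7.7746e+09 + 1.204286e+09/2 = 8.377e+09 Hz

BW=1.204e+09 Hz, fL=7.172e+09 Hz, fH=8.377e+09 Hz


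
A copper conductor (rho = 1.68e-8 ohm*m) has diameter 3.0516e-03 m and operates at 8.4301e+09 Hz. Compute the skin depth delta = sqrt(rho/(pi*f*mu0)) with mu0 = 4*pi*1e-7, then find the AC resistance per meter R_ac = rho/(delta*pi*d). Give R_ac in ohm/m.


delta = sqrt(1.68e-8 / (pi * 8.4301e+09 * 4*pi*1e-7)) = 7.104907e-07 m
R_ac = 1.68e-8 / (7.104907e-07 * pi * 3.0516e-03) = 2.466 ohm/m

2.466 ohm/m


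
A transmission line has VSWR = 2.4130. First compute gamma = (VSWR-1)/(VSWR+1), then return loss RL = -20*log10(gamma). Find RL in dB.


gamma = (2.4130 - 1) / (2.4130 + 1) = 0.4140053
RL = -20 * log10(0.4140053) = 7.660 dB

7.660 dB


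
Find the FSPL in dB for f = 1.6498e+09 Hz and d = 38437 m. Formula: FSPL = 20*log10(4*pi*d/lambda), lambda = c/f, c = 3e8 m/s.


lambda = c / f = 3.0000e+08 / 1.6498e+09 = 0.1818402 m
FSPL = 20 * log10(4*pi*38437/0.1818402) = 128.5 dB

128.5 dB


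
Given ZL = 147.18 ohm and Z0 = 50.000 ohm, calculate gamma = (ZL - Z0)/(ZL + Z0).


gamma = (147.18 - 50.000) / (147.18 + 50.000) = 0.4928

0.4928


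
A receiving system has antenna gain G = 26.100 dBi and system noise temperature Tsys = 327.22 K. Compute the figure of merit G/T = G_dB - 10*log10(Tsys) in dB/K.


G/T = 26.100 - 10*log10(327.22) = 26.100 - 25.14840 = 0.9516 dB/K

0.9516 dB/K


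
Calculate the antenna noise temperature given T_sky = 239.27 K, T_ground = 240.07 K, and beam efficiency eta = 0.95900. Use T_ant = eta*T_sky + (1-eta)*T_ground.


T_ant = 0.95900 * 239.27 + (1 - 0.95900) * 240.07 = 239.3 K

239.3 K


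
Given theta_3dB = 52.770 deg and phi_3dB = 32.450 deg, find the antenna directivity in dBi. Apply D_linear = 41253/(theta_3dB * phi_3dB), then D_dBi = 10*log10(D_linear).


D_linear = 41253 / (52.770 * 32.450) = 24.09094
D_dBi = 10 * log10(24.09094) = 13.82 dBi

13.82 dBi


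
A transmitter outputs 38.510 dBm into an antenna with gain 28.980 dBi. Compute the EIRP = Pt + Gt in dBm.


EIRP = Pt + Gt = 38.510 + 28.980 = 67.49 dBm

67.49 dBm


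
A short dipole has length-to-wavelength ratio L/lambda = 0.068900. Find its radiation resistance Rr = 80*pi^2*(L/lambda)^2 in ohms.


Rr = 80 * pi^2 * (0.068900)^2 = 80 * 9.869604 * 4.747210e-03 = 3.748 ohm

3.748 ohm


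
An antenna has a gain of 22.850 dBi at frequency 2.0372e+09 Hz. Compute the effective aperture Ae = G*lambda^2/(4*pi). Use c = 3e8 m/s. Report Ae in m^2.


lambda = c / f = 3.0000e+08 / 2.0372e+09 = 0.1472609 m
G_linear = 10^(22.850/10) = 192.7525
Ae = G_linear * lambda^2 / (4*pi) = 192.7525 * 0.1472609^2 / (4*pi) = 0.3326 m^2

0.3326 m^2


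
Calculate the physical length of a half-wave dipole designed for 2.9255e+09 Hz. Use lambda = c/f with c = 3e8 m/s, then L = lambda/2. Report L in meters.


lambda = c / f = 3.0000e+08 / 2.9255e+09 = 0.1025466 m
L = lambda / 2 = 0.1025466 / 2 = 0.05127 m

0.05127 m


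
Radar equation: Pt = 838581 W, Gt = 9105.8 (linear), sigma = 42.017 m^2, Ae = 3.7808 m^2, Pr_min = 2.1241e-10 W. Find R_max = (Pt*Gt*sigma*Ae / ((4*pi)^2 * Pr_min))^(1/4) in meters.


R^4 = 838581*9105.8*42.017*3.7808 / ((4*pi)^2 * 2.1241e-10) = 3.616406e+19
R_max = 3.616406e+19^0.25 = 77548 m

77548 m


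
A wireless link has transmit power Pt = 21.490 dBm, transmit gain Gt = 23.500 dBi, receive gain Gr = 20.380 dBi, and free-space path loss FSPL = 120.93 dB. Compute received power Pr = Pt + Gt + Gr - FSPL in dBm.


Pr = 21.490 + 23.500 + 20.380 - 120.93 = -55.56 dBm

-55.56 dBm


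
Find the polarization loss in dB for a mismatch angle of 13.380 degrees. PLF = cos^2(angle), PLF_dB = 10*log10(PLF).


PLF_linear = cos^2(13.380 deg) = 0.9464502
PLF_dB = 10 * log10(0.9464502) = -0.2390 dB

-0.2390 dB


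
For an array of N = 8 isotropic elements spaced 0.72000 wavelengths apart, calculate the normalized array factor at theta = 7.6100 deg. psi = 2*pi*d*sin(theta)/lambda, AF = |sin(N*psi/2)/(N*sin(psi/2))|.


psi = 2*pi*0.72000*sin(7.6100 deg) = 0.5990964 rad
AF = |sin(8*0.5990964/2) / (8*sin(0.5990964/2))| = 0.2873

0.2873


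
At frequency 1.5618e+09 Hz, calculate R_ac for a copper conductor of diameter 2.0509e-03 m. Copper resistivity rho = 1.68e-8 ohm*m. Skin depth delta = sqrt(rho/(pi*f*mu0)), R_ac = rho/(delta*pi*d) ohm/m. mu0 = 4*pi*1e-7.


delta = sqrt(1.68e-8 / (pi * 1.5618e+09 * 4*pi*1e-7)) = 1.650677e-06 m
R_ac = 1.68e-8 / (1.650677e-06 * pi * 2.0509e-03) = 1.580 ohm/m

1.580 ohm/m


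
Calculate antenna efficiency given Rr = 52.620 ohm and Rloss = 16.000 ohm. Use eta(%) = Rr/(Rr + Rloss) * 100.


eta = 52.620 / (52.620 + 16.000) * 100 = 76.68%

76.68%


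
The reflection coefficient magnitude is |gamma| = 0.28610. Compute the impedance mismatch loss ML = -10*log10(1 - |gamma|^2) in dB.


ML = -10 * log10(1 - 0.28610^2) = -10 * log10(0.91814679) = 0.3709 dB

0.3709 dB


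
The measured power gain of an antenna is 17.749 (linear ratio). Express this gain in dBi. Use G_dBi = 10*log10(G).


G_dBi = 10 * log10(17.749) = 12.49 dBi

12.49 dBi


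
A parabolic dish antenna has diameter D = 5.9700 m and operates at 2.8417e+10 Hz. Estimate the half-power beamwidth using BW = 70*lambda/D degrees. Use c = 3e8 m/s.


lambda = c / f = 3.0000e+08 / 2.8417e+10 = 0.01055706 m
BW = 70 * 0.01055706 / 5.9700 = 0.1238 deg

0.1238 deg


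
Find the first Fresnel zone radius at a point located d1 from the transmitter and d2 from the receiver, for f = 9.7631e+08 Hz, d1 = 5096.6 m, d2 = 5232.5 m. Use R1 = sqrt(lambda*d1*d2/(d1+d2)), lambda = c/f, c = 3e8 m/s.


lambda = c / f = 3.0000e+08 / 9.7631e+08 = 0.3072795 m
R1 = sqrt(0.3072795 * 5096.6 * 5232.5 / (5096.6 + 5232.5)) = 28.17 m

28.17 m


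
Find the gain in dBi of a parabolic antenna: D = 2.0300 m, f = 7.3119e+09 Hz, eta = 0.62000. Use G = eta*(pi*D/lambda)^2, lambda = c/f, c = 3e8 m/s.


lambda = c / f = 3.0000e+08 / 7.3119e+09 = 0.04102901 m
G_linear = 0.62000 * (pi * 2.0300 / 0.04102901)^2 = 14979.64
G_dBi = 10 * log10(14979.64) = 41.76 dBi

41.76 dBi


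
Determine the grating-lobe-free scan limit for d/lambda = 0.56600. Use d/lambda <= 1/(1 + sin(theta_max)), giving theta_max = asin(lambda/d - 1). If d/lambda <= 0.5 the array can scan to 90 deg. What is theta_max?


lambda/d - 1 = 1/0.56600 - 1 = 0.7667845
theta_max = asin(0.7667845) = 50.07 deg

50.07 deg


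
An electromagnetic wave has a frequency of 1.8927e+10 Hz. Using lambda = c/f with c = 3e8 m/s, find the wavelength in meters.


lambda = c / f = 3.0000e+08 / 1.8927e+10 = 0.01585 m

0.01585 m


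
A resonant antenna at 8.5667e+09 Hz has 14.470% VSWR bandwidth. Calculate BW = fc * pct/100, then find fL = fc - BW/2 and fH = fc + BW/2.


BW = 8.5667e+09 * 14.470/100 = 1.239601e+09 Hz
fL = 8.5667e+09 - 1.239601e+09/2 = 7.947e+09 Hz
fH = 8.5667e+09 + 1.239601e+09/2 = 9.187e+09 Hz

BW=1.240e+09 Hz, fL=7.947e+09 Hz, fH=9.187e+09 Hz


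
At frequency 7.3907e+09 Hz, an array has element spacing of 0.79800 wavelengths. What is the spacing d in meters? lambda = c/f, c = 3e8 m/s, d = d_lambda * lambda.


lambda = c / f = 3.0000e+08 / 7.3907e+09 = 0.04059155 m
d = 0.79800 * 0.04059155 = 0.03239 m

0.03239 m


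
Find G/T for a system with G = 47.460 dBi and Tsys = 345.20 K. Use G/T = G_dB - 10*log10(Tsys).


G/T = 47.460 - 10*log10(345.20) = 47.460 - 25.38071 = 22.08 dB/K

22.08 dB/K


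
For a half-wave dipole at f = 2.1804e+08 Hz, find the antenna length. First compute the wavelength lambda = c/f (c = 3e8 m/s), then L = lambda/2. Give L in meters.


lambda = c / f = 3.0000e+08 / 2.1804e+08 = 1.375894 m
L = lambda / 2 = 1.375894 / 2 = 0.6879 m

0.6879 m


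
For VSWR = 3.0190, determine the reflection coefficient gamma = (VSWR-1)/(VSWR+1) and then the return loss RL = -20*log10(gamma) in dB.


gamma = (3.0190 - 1) / (3.0190 + 1) = 0.5023638
RL = -20 * log10(0.5023638) = 5.980 dB

5.980 dB


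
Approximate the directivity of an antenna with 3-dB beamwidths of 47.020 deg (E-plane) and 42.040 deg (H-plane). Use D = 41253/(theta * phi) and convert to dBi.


D_linear = 41253 / (47.020 * 42.040) = 20.86941
D_dBi = 10 * log10(20.86941) = 13.20 dBi

13.20 dBi


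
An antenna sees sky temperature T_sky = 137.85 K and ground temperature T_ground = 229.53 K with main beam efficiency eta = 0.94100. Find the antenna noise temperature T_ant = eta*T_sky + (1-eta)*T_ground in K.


T_ant = 0.94100 * 137.85 + (1 - 0.94100) * 229.53 = 143.3 K

143.3 K


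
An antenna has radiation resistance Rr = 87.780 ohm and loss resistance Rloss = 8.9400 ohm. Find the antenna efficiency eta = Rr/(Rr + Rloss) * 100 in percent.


eta = 87.780 / (87.780 + 8.9400) * 100 = 90.76%

90.76%


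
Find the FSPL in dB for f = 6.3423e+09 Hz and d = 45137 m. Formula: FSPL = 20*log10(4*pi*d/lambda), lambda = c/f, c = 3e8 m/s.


lambda = c / f = 3.0000e+08 / 6.3423e+09 = 0.04730145 m
FSPL = 20 * log10(4*pi*45137/0.04730145) = 141.6 dB

141.6 dB


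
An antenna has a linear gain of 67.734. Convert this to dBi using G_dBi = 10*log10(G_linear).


G_dBi = 10 * log10(67.734) = 18.31 dBi

18.31 dBi


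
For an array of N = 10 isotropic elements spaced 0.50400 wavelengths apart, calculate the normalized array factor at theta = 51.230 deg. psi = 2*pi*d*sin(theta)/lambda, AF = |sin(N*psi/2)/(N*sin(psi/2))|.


psi = 2*pi*0.50400*sin(51.230 deg) = 2.468988 rad
AF = |sin(10*2.468988/2) / (10*sin(2.468988/2))| = 0.02327

0.02327


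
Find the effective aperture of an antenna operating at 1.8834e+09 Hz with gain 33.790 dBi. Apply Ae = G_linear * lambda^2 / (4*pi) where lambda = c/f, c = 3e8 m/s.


lambda = c / f = 3.0000e+08 / 1.8834e+09 = 0.1592864 m
G_linear = 10^(33.790/10) = 2393.316
Ae = G_linear * lambda^2 / (4*pi) = 2393.316 * 0.1592864^2 / (4*pi) = 4.832 m^2

4.832 m^2


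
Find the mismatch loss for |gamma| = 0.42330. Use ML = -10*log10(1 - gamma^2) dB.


ML = -10 * log10(1 - 0.42330^2) = -10 * log10(0.82081711) = 0.8575 dB

0.8575 dB


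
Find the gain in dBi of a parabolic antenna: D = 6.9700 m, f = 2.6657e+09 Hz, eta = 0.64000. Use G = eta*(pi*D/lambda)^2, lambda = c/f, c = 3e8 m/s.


lambda = c / f = 3.0000e+08 / 2.6657e+09 = 0.1125408 m
G_linear = 0.64000 * (pi * 6.9700 / 0.1125408)^2 = 24228.43
G_dBi = 10 * log10(24228.43) = 43.84 dBi

43.84 dBi


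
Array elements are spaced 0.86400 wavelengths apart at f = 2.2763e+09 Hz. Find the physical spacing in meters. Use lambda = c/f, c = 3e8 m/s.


lambda = c / f = 3.0000e+08 / 2.2763e+09 = 0.1317928 m
d = 0.86400 * 0.1317928 = 0.1139 m

0.1139 m


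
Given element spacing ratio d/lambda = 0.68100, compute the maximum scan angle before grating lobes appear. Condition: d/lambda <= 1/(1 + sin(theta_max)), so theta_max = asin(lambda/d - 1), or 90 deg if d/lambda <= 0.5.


lambda/d - 1 = 1/0.68100 - 1 = 0.4684288
theta_max = asin(0.4684288) = 27.93 deg

27.93 deg


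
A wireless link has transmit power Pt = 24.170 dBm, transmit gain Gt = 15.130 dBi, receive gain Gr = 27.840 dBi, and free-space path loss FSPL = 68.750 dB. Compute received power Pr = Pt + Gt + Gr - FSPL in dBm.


Pr = 24.170 + 15.130 + 27.840 - 68.750 = -1.61 dBm

-1.61 dBm


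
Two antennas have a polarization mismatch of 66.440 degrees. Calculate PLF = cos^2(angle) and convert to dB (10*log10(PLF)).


PLF_linear = cos^2(66.440 deg) = 0.1597674
PLF_dB = 10 * log10(0.1597674) = -7.965 dB

-7.965 dB


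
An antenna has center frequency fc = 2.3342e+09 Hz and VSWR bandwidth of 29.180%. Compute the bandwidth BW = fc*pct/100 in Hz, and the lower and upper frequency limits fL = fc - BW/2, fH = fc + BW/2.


BW = 2.3342e+09 * 29.180/100 = 6.811196e+08 Hz
fL = 2.3342e+09 - 6.811196e+08/2 = 1.994e+09 Hz
fH = 2.3342e+09 + 6.811196e+08/2 = 2.675e+09 Hz

BW=6.811e+08 Hz, fL=1.994e+09 Hz, fH=2.675e+09 Hz


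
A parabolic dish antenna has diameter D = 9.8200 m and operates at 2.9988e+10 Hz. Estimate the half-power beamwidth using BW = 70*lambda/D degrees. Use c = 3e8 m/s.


lambda = c / f = 3.0000e+08 / 2.9988e+10 = 0.01000400 m
BW = 70 * 0.01000400 / 9.8200 = 0.07131 deg

0.07131 deg


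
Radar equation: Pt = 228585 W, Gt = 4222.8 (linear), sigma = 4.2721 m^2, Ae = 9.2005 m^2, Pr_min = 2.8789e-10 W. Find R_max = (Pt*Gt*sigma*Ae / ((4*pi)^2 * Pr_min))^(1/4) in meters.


R^4 = 228585*4222.8*4.2721*9.2005 / ((4*pi)^2 * 2.8789e-10) = 8.345546e+17
R_max = 8.345546e+17^0.25 = 30225 m

30225 m


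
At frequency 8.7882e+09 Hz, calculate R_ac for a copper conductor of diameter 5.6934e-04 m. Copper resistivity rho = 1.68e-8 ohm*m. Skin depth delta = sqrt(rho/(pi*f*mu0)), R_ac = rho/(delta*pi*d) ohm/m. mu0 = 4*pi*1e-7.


delta = sqrt(1.68e-8 / (pi * 8.7882e+09 * 4*pi*1e-7)) = 6.958647e-07 m
R_ac = 1.68e-8 / (6.958647e-07 * pi * 5.6934e-04) = 13.50 ohm/m

13.50 ohm/m


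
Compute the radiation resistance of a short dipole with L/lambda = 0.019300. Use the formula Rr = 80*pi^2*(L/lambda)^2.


Rr = 80 * pi^2 * (0.019300)^2 = 80 * 9.869604 * 3.724900e-04 = 0.2941 ohm

0.2941 ohm


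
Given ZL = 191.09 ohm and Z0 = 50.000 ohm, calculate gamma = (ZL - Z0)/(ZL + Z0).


gamma = (191.09 - 50.000) / (191.09 + 50.000) = 0.5852

0.5852


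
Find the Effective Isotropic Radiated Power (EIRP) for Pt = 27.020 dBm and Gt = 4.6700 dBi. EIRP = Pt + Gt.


EIRP = Pt + Gt = 27.020 + 4.6700 = 31.69 dBm

31.69 dBm


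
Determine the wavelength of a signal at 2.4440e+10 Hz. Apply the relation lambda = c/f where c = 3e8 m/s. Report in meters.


lambda = c / f = 3.0000e+08 / 2.4440e+10 = 0.01227 m

0.01227 m


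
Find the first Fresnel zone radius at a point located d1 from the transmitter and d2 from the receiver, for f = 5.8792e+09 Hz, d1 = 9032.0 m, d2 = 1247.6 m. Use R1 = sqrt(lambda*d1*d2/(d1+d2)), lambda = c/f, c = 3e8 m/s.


lambda = c / f = 3.0000e+08 / 5.8792e+09 = 0.05102735 m
R1 = sqrt(0.05102735 * 9032.0 * 1247.6 / (9032.0 + 1247.6)) = 7.479 m

7.479 m


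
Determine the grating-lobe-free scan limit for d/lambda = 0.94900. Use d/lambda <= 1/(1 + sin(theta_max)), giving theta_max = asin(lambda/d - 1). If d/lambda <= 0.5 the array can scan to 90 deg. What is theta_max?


lambda/d - 1 = 1/0.94900 - 1 = 0.05374078
theta_max = asin(0.05374078) = 3.081 deg

3.081 deg


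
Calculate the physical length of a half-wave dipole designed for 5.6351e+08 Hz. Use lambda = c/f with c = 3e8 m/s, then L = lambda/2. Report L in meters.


lambda = c / f = 3.0000e+08 / 5.6351e+08 = 0.5323774 m
L = lambda / 2 = 0.5323774 / 2 = 0.2662 m

0.2662 m


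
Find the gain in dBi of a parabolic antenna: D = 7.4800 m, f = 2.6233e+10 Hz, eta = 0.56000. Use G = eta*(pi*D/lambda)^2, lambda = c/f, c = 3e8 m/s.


lambda = c / f = 3.0000e+08 / 2.6233e+10 = 0.01143598 m
G_linear = 0.56000 * (pi * 7.4800 / 0.01143598)^2 = 2.364527e+06
G_dBi = 10 * log10(2.364527e+06) = 63.74 dBi

63.74 dBi


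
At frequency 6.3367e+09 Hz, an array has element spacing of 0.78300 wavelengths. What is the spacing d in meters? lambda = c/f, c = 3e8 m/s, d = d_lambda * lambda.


lambda = c / f = 3.0000e+08 / 6.3367e+09 = 0.04734325 m
d = 0.78300 * 0.04734325 = 0.03707 m

0.03707 m


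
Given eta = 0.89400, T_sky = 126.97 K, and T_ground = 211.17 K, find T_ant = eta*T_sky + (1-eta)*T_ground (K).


T_ant = 0.89400 * 126.97 + (1 - 0.89400) * 211.17 = 135.9 K

135.9 K


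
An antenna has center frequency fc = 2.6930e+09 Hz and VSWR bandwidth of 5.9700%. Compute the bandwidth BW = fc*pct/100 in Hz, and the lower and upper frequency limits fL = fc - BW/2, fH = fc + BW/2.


BW = 2.6930e+09 * 5.9700/100 = 1.607721e+08 Hz
fL = 2.6930e+09 - 1.607721e+08/2 = 2.613e+09 Hz
fH = 2.6930e+09 + 1.607721e+08/2 = 2.773e+09 Hz

BW=1.608e+08 Hz, fL=2.613e+09 Hz, fH=2.773e+09 Hz


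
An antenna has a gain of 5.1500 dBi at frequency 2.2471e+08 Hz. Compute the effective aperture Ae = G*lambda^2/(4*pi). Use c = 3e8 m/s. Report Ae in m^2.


lambda = c / f = 3.0000e+08 / 2.2471e+08 = 1.335054 m
G_linear = 10^(5.1500/10) = 3.273407
Ae = G_linear * lambda^2 / (4*pi) = 3.273407 * 1.335054^2 / (4*pi) = 0.4643 m^2

0.4643 m^2


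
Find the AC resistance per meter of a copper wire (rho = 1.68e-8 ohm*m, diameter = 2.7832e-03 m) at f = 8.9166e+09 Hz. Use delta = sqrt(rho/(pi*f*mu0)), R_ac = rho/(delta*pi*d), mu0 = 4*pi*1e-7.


delta = sqrt(1.68e-8 / (pi * 8.9166e+09 * 4*pi*1e-7)) = 6.908363e-07 m
R_ac = 1.68e-8 / (6.908363e-07 * pi * 2.7832e-03) = 2.781 ohm/m

2.781 ohm/m


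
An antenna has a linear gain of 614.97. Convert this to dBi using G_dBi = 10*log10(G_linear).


G_dBi = 10 * log10(614.97) = 27.89 dBi

27.89 dBi


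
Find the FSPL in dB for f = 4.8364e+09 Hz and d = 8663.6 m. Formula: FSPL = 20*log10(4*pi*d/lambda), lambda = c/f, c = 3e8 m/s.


lambda = c / f = 3.0000e+08 / 4.8364e+09 = 0.06202961 m
FSPL = 20 * log10(4*pi*8663.6/0.06202961) = 124.9 dB

124.9 dB


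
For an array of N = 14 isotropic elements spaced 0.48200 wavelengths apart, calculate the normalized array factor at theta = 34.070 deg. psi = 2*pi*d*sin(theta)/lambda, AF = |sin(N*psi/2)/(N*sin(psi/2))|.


psi = 2*pi*0.48200*sin(34.070 deg) = 1.696579 rad
AF = |sin(14*1.696579/2) / (14*sin(1.696579/2))| = 0.06063

0.06063


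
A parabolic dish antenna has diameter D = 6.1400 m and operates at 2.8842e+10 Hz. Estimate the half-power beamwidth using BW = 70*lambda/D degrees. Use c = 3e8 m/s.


lambda = c / f = 3.0000e+08 / 2.8842e+10 = 0.01040150 m
BW = 70 * 0.01040150 / 6.1400 = 0.1186 deg

0.1186 deg


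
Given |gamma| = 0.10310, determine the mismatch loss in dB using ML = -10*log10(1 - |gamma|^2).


ML = -10 * log10(1 - 0.10310^2) = -10 * log10(0.98937039) = 0.04641 dB

0.04641 dB


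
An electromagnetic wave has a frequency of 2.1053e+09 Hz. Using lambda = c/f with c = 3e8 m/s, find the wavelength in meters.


lambda = c / f = 3.0000e+08 / 2.1053e+09 = 0.1425 m

0.1425 m


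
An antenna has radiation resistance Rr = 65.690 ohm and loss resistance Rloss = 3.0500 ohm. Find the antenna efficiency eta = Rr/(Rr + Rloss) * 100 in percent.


eta = 65.690 / (65.690 + 3.0500) * 100 = 95.56%

95.56%


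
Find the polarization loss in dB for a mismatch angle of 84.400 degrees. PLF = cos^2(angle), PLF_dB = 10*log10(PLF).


PLF_linear = cos^2(84.400 deg) = 9.522422e-03
PLF_dB = 10 * log10(9.522422e-03) = -20.21 dB

-20.21 dB


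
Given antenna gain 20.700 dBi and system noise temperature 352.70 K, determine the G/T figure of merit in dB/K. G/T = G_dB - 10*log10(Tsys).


G/T = 20.700 - 10*log10(352.70) = 20.700 - 25.47405 = -4.774 dB/K

-4.774 dB/K


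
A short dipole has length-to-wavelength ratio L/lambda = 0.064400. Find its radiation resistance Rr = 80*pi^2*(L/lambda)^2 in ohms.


Rr = 80 * pi^2 * (0.064400)^2 = 80 * 9.869604 * 4.147360e-03 = 3.275 ohm

3.275 ohm


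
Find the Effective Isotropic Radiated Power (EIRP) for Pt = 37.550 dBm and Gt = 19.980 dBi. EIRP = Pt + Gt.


EIRP = Pt + Gt = 37.550 + 19.980 = 57.53 dBm

57.53 dBm


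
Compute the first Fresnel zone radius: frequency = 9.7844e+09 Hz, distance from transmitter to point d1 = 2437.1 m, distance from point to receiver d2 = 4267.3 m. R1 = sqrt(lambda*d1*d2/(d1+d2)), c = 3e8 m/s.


lambda = c / f = 3.0000e+08 / 9.7844e+09 = 0.03066105 m
R1 = sqrt(0.03066105 * 2437.1 * 4267.3 / (2437.1 + 4267.3)) = 6.896 m

6.896 m


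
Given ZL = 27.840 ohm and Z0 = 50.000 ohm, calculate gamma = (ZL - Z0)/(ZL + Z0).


gamma = (27.840 - 50.000) / (27.840 + 50.000) = -0.2847

-0.2847


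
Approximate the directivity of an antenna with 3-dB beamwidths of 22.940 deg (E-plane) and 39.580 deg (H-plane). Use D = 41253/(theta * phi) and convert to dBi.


D_linear = 41253 / (22.940 * 39.580) = 45.43456
D_dBi = 10 * log10(45.43456) = 16.57 dBi

16.57 dBi


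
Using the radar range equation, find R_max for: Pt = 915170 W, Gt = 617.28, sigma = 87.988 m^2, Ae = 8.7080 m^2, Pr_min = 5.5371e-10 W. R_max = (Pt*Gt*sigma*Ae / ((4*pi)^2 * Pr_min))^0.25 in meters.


R^4 = 915170*617.28*87.988*8.7080 / ((4*pi)^2 * 5.5371e-10) = 4.950211e+18
R_max = 4.950211e+18^0.25 = 47169 m

47169 m


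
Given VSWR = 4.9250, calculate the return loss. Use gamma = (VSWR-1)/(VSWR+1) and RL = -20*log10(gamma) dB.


gamma = (4.9250 - 1) / (4.9250 + 1) = 0.6624473
RL = -20 * log10(0.6624473) = 3.577 dB

3.577 dB


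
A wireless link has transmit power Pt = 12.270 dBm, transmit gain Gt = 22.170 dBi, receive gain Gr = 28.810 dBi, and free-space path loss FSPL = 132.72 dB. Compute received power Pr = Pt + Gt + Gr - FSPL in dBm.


Pr = 12.270 + 22.170 + 28.810 - 132.72 = -69.47 dBm

-69.47 dBm


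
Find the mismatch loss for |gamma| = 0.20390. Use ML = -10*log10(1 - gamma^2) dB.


ML = -10 * log10(1 - 0.20390^2) = -10 * log10(0.95842479) = 0.1844 dB

0.1844 dB


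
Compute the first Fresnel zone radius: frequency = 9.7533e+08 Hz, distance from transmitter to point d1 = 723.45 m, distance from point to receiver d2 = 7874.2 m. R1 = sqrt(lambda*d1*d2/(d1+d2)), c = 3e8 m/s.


lambda = c / f = 3.0000e+08 / 9.7533e+08 = 0.3075882 m
R1 = sqrt(0.3075882 * 723.45 * 7874.2 / (723.45 + 7874.2)) = 14.28 m

14.28 m


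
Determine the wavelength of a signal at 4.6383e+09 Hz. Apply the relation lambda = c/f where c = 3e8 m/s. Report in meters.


lambda = c / f = 3.0000e+08 / 4.6383e+09 = 0.06468 m

0.06468 m


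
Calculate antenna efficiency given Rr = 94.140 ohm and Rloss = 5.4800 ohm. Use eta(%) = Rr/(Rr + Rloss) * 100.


eta = 94.140 / (94.140 + 5.4800) * 100 = 94.50%

94.50%


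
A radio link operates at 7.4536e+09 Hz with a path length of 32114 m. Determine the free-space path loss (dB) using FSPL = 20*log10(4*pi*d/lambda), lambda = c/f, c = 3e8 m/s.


lambda = c / f = 3.0000e+08 / 7.4536e+09 = 0.04024901 m
FSPL = 20 * log10(4*pi*32114/0.04024901) = 140.0 dB

140.0 dB


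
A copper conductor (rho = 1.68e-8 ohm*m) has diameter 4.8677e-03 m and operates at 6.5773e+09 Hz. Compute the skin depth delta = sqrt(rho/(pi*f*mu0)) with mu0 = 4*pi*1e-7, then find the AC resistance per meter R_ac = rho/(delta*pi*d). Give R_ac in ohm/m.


delta = sqrt(1.68e-8 / (pi * 6.5773e+09 * 4*pi*1e-7)) = 8.043609e-07 m
R_ac = 1.68e-8 / (8.043609e-07 * pi * 4.8677e-03) = 1.366 ohm/m

1.366 ohm/m


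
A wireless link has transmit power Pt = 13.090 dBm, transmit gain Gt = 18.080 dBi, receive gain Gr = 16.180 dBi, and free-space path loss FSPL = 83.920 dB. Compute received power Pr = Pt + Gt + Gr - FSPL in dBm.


Pr = 13.090 + 18.080 + 16.180 - 83.920 = -36.57 dBm

-36.57 dBm


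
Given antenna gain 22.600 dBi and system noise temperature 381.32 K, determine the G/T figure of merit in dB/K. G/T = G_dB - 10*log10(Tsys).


G/T = 22.600 - 10*log10(381.32) = 22.600 - 25.81290 = -3.213 dB/K

-3.213 dB/K


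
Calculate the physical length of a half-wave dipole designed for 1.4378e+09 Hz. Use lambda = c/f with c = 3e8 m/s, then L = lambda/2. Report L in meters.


lambda = c / f = 3.0000e+08 / 1.4378e+09 = 0.2086521 m
L = lambda / 2 = 0.2086521 / 2 = 0.1043 m

0.1043 m


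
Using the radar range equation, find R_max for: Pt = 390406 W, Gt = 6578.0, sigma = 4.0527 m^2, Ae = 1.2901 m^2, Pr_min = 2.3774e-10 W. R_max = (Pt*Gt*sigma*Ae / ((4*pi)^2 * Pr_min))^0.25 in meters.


R^4 = 390406*6578.0*4.0527*1.2901 / ((4*pi)^2 * 2.3774e-10) = 3.576483e+17
R_max = 3.576483e+17^0.25 = 24455 m

24455 m


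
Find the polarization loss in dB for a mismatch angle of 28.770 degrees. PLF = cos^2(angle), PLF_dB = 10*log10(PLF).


PLF_linear = cos^2(28.770 deg) = 0.7683553
PLF_dB = 10 * log10(0.7683553) = -1.144 dB

-1.144 dB


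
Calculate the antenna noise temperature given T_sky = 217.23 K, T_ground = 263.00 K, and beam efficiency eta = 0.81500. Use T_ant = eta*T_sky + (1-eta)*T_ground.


T_ant = 0.81500 * 217.23 + (1 - 0.81500) * 263.00 = 225.7 K

225.7 K


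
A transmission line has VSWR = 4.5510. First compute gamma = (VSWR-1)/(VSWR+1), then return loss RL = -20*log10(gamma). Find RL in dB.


gamma = (4.5510 - 1) / (4.5510 + 1) = 0.6397046
RL = -20 * log10(0.6397046) = 3.880 dB

3.880 dB


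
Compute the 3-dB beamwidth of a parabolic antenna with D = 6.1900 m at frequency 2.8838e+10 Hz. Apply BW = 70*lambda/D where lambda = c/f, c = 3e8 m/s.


lambda = c / f = 3.0000e+08 / 2.8838e+10 = 0.01040294 m
BW = 70 * 0.01040294 / 6.1900 = 0.1176 deg

0.1176 deg


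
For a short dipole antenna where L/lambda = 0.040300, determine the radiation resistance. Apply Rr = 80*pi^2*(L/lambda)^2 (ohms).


Rr = 80 * pi^2 * (0.040300)^2 = 80 * 9.869604 * 1.624090e-03 = 1.282 ohm

1.282 ohm


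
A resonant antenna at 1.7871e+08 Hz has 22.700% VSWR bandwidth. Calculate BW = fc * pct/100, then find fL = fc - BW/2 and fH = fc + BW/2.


BW = 1.7871e+08 * 22.700/100 = 4.056717e+07 Hz
fL = 1.7871e+08 - 4.056717e+07/2 = 1.584e+08 Hz
fH = 1.7871e+08 + 4.056717e+07/2 = 1.990e+08 Hz

BW=4.057e+07 Hz, fL=1.584e+08 Hz, fH=1.990e+08 Hz


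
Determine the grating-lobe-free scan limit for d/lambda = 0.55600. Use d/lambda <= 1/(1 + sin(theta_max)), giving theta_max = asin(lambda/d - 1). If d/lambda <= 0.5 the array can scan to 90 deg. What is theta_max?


lambda/d - 1 = 1/0.55600 - 1 = 0.7985612
theta_max = asin(0.7985612) = 52.99 deg

52.99 deg


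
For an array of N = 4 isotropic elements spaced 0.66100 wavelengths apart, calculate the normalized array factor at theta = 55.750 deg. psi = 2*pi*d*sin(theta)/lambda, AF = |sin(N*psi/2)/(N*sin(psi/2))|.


psi = 2*pi*0.66100*sin(55.750 deg) = 3.432981 rad
AF = |sin(4*3.432981/2) / (4*sin(3.432981/2))| = 0.1391

0.1391


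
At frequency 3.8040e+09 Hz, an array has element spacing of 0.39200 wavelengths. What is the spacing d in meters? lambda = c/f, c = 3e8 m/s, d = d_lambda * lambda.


lambda = c / f = 3.0000e+08 / 3.8040e+09 = 0.07886435 m
d = 0.39200 * 0.07886435 = 0.03091 m

0.03091 m


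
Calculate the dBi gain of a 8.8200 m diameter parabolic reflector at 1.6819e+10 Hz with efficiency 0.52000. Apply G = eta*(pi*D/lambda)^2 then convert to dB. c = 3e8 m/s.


lambda = c / f = 3.0000e+08 / 1.6819e+10 = 0.01783697 m
G_linear = 0.52000 * (pi * 8.8200 / 0.01783697)^2 = 1.254868e+06
G_dBi = 10 * log10(1.254868e+06) = 60.99 dBi

60.99 dBi


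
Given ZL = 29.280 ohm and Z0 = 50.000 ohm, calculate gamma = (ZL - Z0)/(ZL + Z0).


gamma = (29.280 - 50.000) / (29.280 + 50.000) = -0.2614

-0.2614


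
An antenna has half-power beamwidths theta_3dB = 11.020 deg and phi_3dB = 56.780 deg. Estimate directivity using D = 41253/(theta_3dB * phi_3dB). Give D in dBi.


D_linear = 41253 / (11.020 * 56.780) = 65.92931
D_dBi = 10 * log10(65.92931) = 18.19 dBi

18.19 dBi


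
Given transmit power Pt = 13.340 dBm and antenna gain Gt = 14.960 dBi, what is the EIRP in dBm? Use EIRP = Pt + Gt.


EIRP = Pt + Gt = 13.340 + 14.960 = 28.30 dBm

28.30 dBm


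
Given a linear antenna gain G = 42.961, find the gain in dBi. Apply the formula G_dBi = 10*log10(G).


G_dBi = 10 * log10(42.961) = 16.33 dBi

16.33 dBi


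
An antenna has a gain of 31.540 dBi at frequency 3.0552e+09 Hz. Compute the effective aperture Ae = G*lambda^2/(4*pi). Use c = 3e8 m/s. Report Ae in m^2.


lambda = c / f = 3.0000e+08 / 3.0552e+09 = 0.09819324 m
G_linear = 10^(31.540/10) = 1425.608
Ae = G_linear * lambda^2 / (4*pi) = 1425.608 * 0.09819324^2 / (4*pi) = 1.094 m^2

1.094 m^2


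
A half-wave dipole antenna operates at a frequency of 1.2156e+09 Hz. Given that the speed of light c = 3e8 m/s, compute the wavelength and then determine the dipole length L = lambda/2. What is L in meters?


lambda = c / f = 3.0000e+08 / 1.2156e+09 = 0.2467917 m
L = lambda / 2 = 0.2467917 / 2 = 0.1234 m

0.1234 m


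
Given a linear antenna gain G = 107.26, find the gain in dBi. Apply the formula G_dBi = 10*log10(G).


G_dBi = 10 * log10(107.26) = 20.30 dBi

20.30 dBi


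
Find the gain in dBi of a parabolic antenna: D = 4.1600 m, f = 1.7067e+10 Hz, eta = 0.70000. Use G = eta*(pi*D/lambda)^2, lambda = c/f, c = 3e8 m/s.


lambda = c / f = 3.0000e+08 / 1.7067e+10 = 0.01757778 m
G_linear = 0.70000 * (pi * 4.1600 / 0.01757778)^2 = 386951.4
G_dBi = 10 * log10(386951.4) = 55.88 dBi

55.88 dBi


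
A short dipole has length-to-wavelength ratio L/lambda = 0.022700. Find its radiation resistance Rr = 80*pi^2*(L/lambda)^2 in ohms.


Rr = 80 * pi^2 * (0.022700)^2 = 80 * 9.869604 * 5.152900e-04 = 0.4069 ohm

0.4069 ohm


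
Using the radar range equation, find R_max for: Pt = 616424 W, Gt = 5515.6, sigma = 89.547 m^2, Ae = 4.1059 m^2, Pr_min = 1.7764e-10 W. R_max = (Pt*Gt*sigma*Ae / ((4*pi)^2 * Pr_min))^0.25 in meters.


R^4 = 616424*5515.6*89.547*4.1059 / ((4*pi)^2 * 1.7764e-10) = 4.456267e+19
R_max = 4.456267e+19^0.25 = 81704 m

81704 m


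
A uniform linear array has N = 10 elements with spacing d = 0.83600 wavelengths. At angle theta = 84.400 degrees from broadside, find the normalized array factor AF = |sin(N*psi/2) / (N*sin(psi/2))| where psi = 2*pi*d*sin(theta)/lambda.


psi = 2*pi*0.83600*sin(84.400 deg) = 5.227674 rad
AF = |sin(10*5.227674/2) / (10*sin(5.227674/2))| = 0.1677

0.1677


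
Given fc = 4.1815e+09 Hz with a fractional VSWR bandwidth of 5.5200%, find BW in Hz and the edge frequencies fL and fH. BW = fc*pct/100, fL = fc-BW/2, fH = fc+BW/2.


BW = 4.1815e+09 * 5.5200/100 = 2.308188e+08 Hz
fL = 4.1815e+09 - 2.308188e+08/2 = 4.066e+09 Hz
fH = 4.1815e+09 + 2.308188e+08/2 = 4.297e+09 Hz

BW=2.308e+08 Hz, fL=4.066e+09 Hz, fH=4.297e+09 Hz


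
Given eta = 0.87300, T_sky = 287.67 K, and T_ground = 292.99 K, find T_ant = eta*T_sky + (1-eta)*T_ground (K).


T_ant = 0.87300 * 287.67 + (1 - 0.87300) * 292.99 = 288.3 K

288.3 K


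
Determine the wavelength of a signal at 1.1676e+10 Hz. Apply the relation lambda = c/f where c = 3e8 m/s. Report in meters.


lambda = c / f = 3.0000e+08 / 1.1676e+10 = 0.02569 m

0.02569 m


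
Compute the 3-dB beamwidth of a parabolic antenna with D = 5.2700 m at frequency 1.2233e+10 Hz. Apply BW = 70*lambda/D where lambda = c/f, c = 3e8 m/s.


lambda = c / f = 3.0000e+08 / 1.2233e+10 = 0.02452383 m
BW = 70 * 0.02452383 / 5.2700 = 0.3257 deg

0.3257 deg


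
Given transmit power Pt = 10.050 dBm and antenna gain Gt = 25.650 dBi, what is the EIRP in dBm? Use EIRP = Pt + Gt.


EIRP = Pt + Gt = 10.050 + 25.650 = 35.70 dBm

35.70 dBm


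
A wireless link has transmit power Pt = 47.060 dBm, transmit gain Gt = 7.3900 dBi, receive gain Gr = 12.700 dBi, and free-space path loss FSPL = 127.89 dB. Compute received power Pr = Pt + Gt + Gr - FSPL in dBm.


Pr = 47.060 + 7.3900 + 12.700 - 127.89 = -60.74 dBm

-60.74 dBm


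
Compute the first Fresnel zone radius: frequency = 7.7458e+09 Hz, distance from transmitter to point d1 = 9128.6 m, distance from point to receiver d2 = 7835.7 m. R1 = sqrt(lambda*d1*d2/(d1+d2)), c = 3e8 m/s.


lambda = c / f = 3.0000e+08 / 7.7458e+09 = 0.03873067 m
R1 = sqrt(0.03873067 * 9128.6 * 7835.7 / (9128.6 + 7835.7)) = 12.78 m

12.78 m


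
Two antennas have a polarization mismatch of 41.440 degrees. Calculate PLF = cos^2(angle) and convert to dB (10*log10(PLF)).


PLF_linear = cos^2(41.440 deg) = 0.5619739
PLF_dB = 10 * log10(0.5619739) = -2.503 dB

-2.503 dB


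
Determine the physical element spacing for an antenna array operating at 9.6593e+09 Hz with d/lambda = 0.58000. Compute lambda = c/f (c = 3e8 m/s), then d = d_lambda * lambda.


lambda = c / f = 3.0000e+08 / 9.6593e+09 = 0.03105815 m
d = 0.58000 * 0.03105815 = 0.01801 m

0.01801 m


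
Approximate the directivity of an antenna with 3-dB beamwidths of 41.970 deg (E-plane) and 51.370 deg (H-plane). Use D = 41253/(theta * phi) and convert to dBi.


D_linear = 41253 / (41.970 * 51.370) = 19.13405
D_dBi = 10 * log10(19.13405) = 12.82 dBi

12.82 dBi


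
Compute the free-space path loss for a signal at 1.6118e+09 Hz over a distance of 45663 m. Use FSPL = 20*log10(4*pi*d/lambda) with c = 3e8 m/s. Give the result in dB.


lambda = c / f = 3.0000e+08 / 1.6118e+09 = 0.1861273 m
FSPL = 20 * log10(4*pi*45663/0.1861273) = 129.8 dB

129.8 dB


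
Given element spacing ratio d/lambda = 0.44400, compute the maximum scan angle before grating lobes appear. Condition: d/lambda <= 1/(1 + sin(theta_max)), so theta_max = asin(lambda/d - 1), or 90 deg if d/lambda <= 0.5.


lambda/d - 1 = 1/0.44400 - 1 = 1.252252 >= 1
d/lambda <= 0.5, so the array can scan to endfire without grating lobes: theta_max = 90 deg

90 deg


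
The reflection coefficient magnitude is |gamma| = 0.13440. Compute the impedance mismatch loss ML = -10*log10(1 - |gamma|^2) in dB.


ML = -10 * log10(1 - 0.13440^2) = -10 * log10(0.98193664) = 0.07917 dB

0.07917 dB


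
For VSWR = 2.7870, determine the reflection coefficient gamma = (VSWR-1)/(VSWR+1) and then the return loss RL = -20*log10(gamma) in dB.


gamma = (2.7870 - 1) / (2.7870 + 1) = 0.4718775
RL = -20 * log10(0.4718775) = 6.523 dB

6.523 dB


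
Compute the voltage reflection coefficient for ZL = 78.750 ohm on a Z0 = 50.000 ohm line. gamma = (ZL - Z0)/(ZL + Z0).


gamma = (78.750 - 50.000) / (78.750 + 50.000) = 0.2233

0.2233


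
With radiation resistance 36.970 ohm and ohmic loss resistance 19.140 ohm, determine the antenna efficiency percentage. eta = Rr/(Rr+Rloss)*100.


eta = 36.970 / (36.970 + 19.140) * 100 = 65.89%

65.89%


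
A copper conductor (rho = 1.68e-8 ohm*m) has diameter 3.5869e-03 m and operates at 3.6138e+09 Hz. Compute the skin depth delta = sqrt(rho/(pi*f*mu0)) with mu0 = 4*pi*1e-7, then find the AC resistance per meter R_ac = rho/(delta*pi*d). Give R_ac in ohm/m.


delta = sqrt(1.68e-8 / (pi * 3.6138e+09 * 4*pi*1e-7)) = 1.085157e-06 m
R_ac = 1.68e-8 / (1.085157e-06 * pi * 3.5869e-03) = 1.374 ohm/m

1.374 ohm/m


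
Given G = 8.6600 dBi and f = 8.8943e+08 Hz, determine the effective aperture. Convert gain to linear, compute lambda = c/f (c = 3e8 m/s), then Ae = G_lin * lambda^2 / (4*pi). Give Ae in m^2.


lambda = c / f = 3.0000e+08 / 8.8943e+08 = 0.3372947 m
G_linear = 10^(8.6600/10) = 7.345139
Ae = G_linear * lambda^2 / (4*pi) = 7.345139 * 0.3372947^2 / (4*pi) = 0.06650 m^2

0.06650 m^2


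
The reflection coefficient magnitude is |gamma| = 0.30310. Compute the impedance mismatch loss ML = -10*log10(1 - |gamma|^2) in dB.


ML = -10 * log10(1 - 0.30310^2) = -10 * log10(0.90813039) = 0.4185 dB

0.4185 dB


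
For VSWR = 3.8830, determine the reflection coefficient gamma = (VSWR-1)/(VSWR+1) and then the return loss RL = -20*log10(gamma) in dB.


gamma = (3.8830 - 1) / (3.8830 + 1) = 0.5904157
RL = -20 * log10(0.5904157) = 4.577 dB

4.577 dB


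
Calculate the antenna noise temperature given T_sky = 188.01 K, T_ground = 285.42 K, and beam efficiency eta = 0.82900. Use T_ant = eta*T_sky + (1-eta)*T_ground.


T_ant = 0.82900 * 188.01 + (1 - 0.82900) * 285.42 = 204.7 K

204.7 K


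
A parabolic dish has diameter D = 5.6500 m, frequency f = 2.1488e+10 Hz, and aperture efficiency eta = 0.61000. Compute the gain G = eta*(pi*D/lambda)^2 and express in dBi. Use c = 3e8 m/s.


lambda = c / f = 3.0000e+08 / 2.1488e+10 = 0.01396128 m
G_linear = 0.61000 * (pi * 5.6500 / 0.01396128)^2 = 985997.9
G_dBi = 10 * log10(985997.9) = 59.94 dBi

59.94 dBi


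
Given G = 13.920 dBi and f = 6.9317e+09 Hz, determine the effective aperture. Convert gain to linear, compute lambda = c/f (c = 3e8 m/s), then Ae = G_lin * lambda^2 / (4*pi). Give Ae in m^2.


lambda = c / f = 3.0000e+08 / 6.9317e+09 = 0.04327943 m
G_linear = 10^(13.920/10) = 24.66039
Ae = G_linear * lambda^2 / (4*pi) = 24.66039 * 0.04327943^2 / (4*pi) = 3.676e-03 m^2

3.676e-03 m^2


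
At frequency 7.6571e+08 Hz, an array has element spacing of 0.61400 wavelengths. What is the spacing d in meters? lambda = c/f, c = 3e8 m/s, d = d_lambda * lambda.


lambda = c / f = 3.0000e+08 / 7.6571e+08 = 0.3917932 m
d = 0.61400 * 0.3917932 = 0.2406 m

0.2406 m


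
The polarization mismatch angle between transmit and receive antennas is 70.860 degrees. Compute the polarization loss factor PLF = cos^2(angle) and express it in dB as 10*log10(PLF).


PLF_linear = cos^2(70.860 deg) = 0.1075037
PLF_dB = 10 * log10(0.1075037) = -9.686 dB

-9.686 dB


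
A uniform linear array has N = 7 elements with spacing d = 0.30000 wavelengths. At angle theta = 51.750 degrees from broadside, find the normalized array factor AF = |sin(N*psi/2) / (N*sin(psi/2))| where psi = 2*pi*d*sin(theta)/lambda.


psi = 2*pi*0.30000*sin(51.750 deg) = 1.480288 rad
AF = |sin(7*1.480288/2) / (7*sin(1.480288/2))| = 0.1890

0.1890


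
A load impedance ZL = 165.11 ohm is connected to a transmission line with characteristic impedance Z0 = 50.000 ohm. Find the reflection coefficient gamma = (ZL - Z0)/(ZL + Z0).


gamma = (165.11 - 50.000) / (165.11 + 50.000) = 0.5351

0.5351
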